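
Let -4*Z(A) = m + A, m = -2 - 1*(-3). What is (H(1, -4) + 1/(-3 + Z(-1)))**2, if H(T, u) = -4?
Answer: 169/9 ≈ 18.778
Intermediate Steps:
m = 1 (m = -2 + 3 = 1)
Z(A) = -1/4 - A/4 (Z(A) = -(1 + A)/4 = -1/4 - A/4)
(H(1, -4) + 1/(-3 + Z(-1)))**2 = (-4 + 1/(-3 + (-1/4 - 1/4*(-1))))**2 = (-4 + 1/(-3 + (-1/4 + 1/4)))**2 = (-4 + 1/(-3 + 0))**2 = (-4 + 1/(-3))**2 = (-4 - 1/3)**2 = (-13/3)**2 = 169/9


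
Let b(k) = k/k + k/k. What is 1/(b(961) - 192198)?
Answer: -1/192196 ≈ -5.2030e-6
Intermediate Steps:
b(k) = 2 (b(k) = 1 + 1 = 2)
1/(b(961) - 192198) = 1/(2 - 192198) = 1/(-192196) = -1/192196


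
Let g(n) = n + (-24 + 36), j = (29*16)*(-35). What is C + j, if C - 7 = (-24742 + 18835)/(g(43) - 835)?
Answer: -4218611/260 ≈ -16225.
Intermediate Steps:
j = -16240 (j = 464*(-35) = -16240)
g(n) = 12 + n (g(n) = n + 12 = 12 + n)
C = 3789/260 (C = 7 + (-24742 + 18835)/((12 + 43) - 835) = 7 - 5907/(55 - 835) = 7 - 5907/(-780) = 7 - 5907*(-1/780) = 7 + 1969/260 = 3789/260 ≈ 14.573)
C + j = 3789/260 - 16240 = -4218611/260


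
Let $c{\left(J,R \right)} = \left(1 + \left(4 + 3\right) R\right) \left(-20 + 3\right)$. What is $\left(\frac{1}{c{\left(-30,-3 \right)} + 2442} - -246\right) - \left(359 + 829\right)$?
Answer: $- \frac{2620643}{2782} \approx -942.0$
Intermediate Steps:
$c{\left(J,R \right)} = -17 - 119 R$ ($c{\left(J,R \right)} = \left(1 + 7 R\right) \left(-17\right) = -17 - 119 R$)
$\left(\frac{1}{c{\left(-30,-3 \right)} + 2442} - -246\right) - \left(359 + 829\right) = \left(\frac{1}{\left(-17 - -357\right) + 2442} - -246\right) - \left(359 + 829\right) = \left(\frac{1}{\left(-17 + 357\right) + 2442} + 246\right) - 1188 = \left(\frac{1}{340 + 2442} + 246\right) - 1188 = \left(\frac{1}{2782} + 246\right) - 1188 = \frac{684373}{2782} - 1188 = - \frac{2620643}{2782}$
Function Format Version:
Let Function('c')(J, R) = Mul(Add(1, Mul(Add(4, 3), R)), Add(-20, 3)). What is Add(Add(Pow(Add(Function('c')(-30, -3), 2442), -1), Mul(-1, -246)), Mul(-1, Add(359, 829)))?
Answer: Rational(-2620643, 2782) ≈ -942.00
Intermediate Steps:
Function('c')(J, R) = Add(-17, Mul(-119, R)) (Function('c')(J, R) = Mul(Add(1, Mul(7, R)), -17) = Add(-17, Mul(-119, R)))
Add(Add(Pow(Add(Function('c')(-30, -3), 2442), -1), Mul(-1, -246)), Mul(-1, Add(359, 829))) = Add(Add(Pow(Add(Add(-17, Mul(-119, -3)), 2442), -1), Mul(-1, -246)), Mul(-1, Add(359, 829))) = Add(Add(Pow(Add(Add(-17, 357), 2442), -1), 246), Mul(-1, 1188)) = Add(Add(Pow(Add(340, 2442), -1), 246), -1188) = Add(Add(Pow(2782, -1), 246), -1188) = Add(Add(Rational(1, 2782), 246), -1188) = Add(Rational(684373, 2782), -1188) = Rational(-2620643, 2782)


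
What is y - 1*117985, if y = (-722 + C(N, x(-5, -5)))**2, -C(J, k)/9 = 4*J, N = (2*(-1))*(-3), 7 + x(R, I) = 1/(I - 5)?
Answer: 761859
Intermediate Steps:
x(R, I) = -7 + 1/(-5 + I) (x(R, I) = -7 + 1/(I - 5) = -7 + 1/(-5 + I))
N = 6 (N = -2*(-3) = 6)
C(J, k) = -36*J
y = 879844 (y = (-722 - 36*6)**2 = (-722 - 216)**2 = (-938)**2 = 879844)
y - 1*117985 = 879844 - 1*117985 = 879844 - 117985 = 761859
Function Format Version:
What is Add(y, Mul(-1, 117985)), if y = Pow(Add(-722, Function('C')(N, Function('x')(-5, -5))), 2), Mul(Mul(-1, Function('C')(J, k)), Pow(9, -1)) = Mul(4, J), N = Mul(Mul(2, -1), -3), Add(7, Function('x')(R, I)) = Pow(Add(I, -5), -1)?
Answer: 761859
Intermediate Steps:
Function('x')(R, I) = Add(-7, Pow(Add(-5, I), -1)) (Function('x')(R, I) = Add(-7, Pow(Add(I, -5), -1)) = Add(-7, Pow(Add(-5, I), -1)))
N = 6 (N = Mul(-2, -3) = 6)
Function('C')(J, k) = Mul(-36, J) (Function('C')(J, k) = Mul(-9, Mul(4, J)) = Mul(-36, J))
y = 879844 (y = Pow(Add(-722, Mul(-36, 6)), 2) = Pow(Add(-722, -216), 2) = Pow(-938, 2) = 879844)
Add(y, Mul(-1, 117985)) = Add(879844, Mul(-1, 117985)) = Add(879844, -117985) = 761859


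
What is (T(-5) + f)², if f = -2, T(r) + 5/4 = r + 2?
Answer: 625/16 ≈ 39.063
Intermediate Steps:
T(r) = ¾ + r (T(r) = -5/4 + (r + 2) = -5/4 + (2 + r) = ¾ + r)
(T(-5) + f)² = ((¾ - 5) - 2)² = (-17/4 - 2)² = (-25/4)² = 625/16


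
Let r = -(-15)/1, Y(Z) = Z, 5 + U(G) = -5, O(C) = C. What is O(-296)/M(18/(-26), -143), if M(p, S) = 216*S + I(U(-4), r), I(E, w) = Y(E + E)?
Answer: 74/7727 ≈ 0.0095768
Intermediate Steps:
U(G) = -10 (U(G) = -5 - 5 = -10)
r = 15 (r = -(-15) = -3*(-5) = 15)
I(E, w) = 2*E (I(E, w) = E + E = 2*E)
M(p, S) = -20 + 216*S (M(p, S) = 216*S + 2*(-10) = 216*S - 20 = -20 + 216*S)
O(-296)/M(18/(-26), -143) = -296/(-20 + 216*(-143)) = -296/(-20 - 30888) = -296/(-30908) = -296*(-1/30908) = 74/7727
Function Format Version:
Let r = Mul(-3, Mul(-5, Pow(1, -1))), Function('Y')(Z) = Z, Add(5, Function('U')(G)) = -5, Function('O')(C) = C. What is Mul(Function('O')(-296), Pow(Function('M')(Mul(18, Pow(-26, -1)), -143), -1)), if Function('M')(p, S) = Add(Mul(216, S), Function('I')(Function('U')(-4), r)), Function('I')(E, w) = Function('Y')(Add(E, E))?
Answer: Rational(74, 7727) ≈ 0.0095768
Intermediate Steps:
Function('U')(G) = -10 (Function('U')(G) = Add(-5, -5) = -10)
r = 15 (r = Mul(-3, Mul(-5, 1)) = Mul(-3, -5) = 15)
Function('I')(E, w) = Mul(2, E) (Function('I')(E, w) = Add(E, E) = Mul(2, E))
Function('M')(p, S) = Add(-20, Mul(216, S)) (Function('M')(p, S) = Add(Mul(216, S), Mul(2, -10)) = Add(Mul(216, S), -20) = Add(-20, Mul(216, S)))
Mul(Function('O')(-296), Pow(Function('M')(Mul(18, Pow(-26, -1)), -143), -1)) = Mul(-296, Pow(Add(-20, Mul(216, -143)), -1)) = Mul(-296, Pow(Add(-20, -30888), -1)) = Mul(-296, Pow(-30908, -1)) = Mul(-296, Rational(-1, 30908)) = Rational(74, 7727)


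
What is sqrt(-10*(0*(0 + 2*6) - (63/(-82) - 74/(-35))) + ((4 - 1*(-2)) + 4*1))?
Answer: sqrt(1932371)/287 ≈ 4.8435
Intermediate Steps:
sqrt(-10*(0*(0 + 2*6) - (63/(-82) - 74/(-35))) + ((4 - 1*(-2)) + 4*1)) = sqrt(-10*(0*(0 + 12) - (63*(-1/82) - 74*(-1/35))) + ((4 + 2) + 4)) = sqrt(-10*(0*12 - (-63/82 + 74/35)) + (6 + 4)) = sqrt(-10*(0 - 1*3863/2870) + 10) = sqrt(-10*(0 - 3863/2870) + 10) = sqrt(-10*(-3863/2870) + 10) = sqrt(3863/287 + 10) = sqrt(6733/287) = sqrt(1932371)/287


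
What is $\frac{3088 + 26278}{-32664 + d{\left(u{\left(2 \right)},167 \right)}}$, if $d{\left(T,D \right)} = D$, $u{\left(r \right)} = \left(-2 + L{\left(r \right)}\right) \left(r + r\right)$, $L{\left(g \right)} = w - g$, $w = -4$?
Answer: $- \frac{29366}{32497} \approx -0.90365$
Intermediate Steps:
$L{\left(g \right)} = -4 - g$
$u{\left(r \right)} = 2 r \left(-6 - r\right)$ ($u{\left(r \right)} = \left(-2 - \left(4 + r\right)\right) \left(r + r\right) = \left(-6 - r\right) 2 r = 2 r \left(-6 - r\right)$)
$\frac{3088 + 26278}{-32664 + d{\left(u{\left(2 \right)},167 \right)}} = \frac{3088 + 26278}{-32664 + 167} = \frac{29366}{-32497} = 29366 \left(- \frac{1}{32497}\right) = - \frac{29366}{32497}$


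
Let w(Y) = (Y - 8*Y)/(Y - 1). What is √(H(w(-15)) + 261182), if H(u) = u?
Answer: √4178807/4 ≈ 511.05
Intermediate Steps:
w(Y) = -7*Y/(-1 + Y) (w(Y) = (-7*Y)/(-1 + Y) = -7*Y/(-1 + Y))
√(H(w(-15)) + 261182) = √(-7*(-15)/(-1 - 15) + 261182) = √(-7*(-15)/(-16) + 261182) = √(-7*(-15)*(-1/16) + 261182) = √(-105/16 + 261182) = √(4178807/16) = √4178807/4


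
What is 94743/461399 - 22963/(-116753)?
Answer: 21656634716/53869717447 ≈ 0.40202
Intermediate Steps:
94743/461399 - 22963/(-116753) = 94743*(1/461399) - 22963*(-1/116753) = 94743/461399 + 22963/116753 = 21656634716/53869717447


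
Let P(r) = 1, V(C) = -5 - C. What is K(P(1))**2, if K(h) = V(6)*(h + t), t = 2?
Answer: 1089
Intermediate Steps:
K(h) = -22 - 11*h (K(h) = (-5 - 1*6)*(h + 2) = (-5 - 6)*(2 + h) = -11*(2 + h) = -22 - 11*h)
K(P(1))**2 = (-22 - 11*1)**2 = (-22 - 11)**2 = (-33)**2 = 1089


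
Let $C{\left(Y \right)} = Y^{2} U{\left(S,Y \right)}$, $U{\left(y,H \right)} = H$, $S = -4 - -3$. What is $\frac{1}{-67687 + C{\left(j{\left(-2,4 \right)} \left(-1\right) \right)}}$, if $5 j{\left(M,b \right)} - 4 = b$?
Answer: $- \frac{125}{8461387} \approx -1.4773 \cdot 10^{-5}$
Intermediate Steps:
$S = -1$ ($S = -4 + 3 = -1$)
$j{\left(M,b \right)} = \frac{4}{5} + \frac{b}{5}$
$C{\left(Y \right)} = Y^{3}$ ($C{\left(Y \right)} = Y^{2} Y = Y^{3}$)
$\frac{1}{-67687 + C{\left(j{\left(-2,4 \right)} \left(-1\right) \right)}} = \frac{1}{-67687 + \left(\left(\frac{4}{5} + \frac{1}{5} \cdot 4\right) \left(-1\right)\right)^{3}} = \frac{1}{-67687 + \left(\left(\frac{4}{5} + \frac{4}{5}\right) \left(-1\right)\right)^{3}} = \frac{1}{-67687 + \left(\frac{8}{5} \left(-1\right)\right)^{3}} = \frac{1}{-67687 + \left(- \frac{8}{5}\right)^{3}} = \frac{1}{-67687 - \frac{512}{125}} = \frac{1}{- \frac{8461387}{125}} = - \frac{125}{8461387}$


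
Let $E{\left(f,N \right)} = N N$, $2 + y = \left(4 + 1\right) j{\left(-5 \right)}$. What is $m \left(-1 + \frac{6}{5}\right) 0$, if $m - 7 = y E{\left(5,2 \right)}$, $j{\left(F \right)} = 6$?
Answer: $0$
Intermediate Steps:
$y = 28$ ($y = -2 + \left(4 + 1\right) 6 = -2 + 5 \cdot 6 = -2 + 30 = 28$)
$E{\left(f,N \right)} = N^{2}$
$m = 119$ ($m = 7 + 28 \cdot 2^{2} = 7 + 28 \cdot 4 = 7 + 112 = 119$)
$m \left(-1 + \frac{6}{5}\right) 0 = 119 \left(-1 + \frac{6}{5}\right) 0 = 119 \cdot \frac{1}{5} \cdot 0 = 119 \cdot 0 = 0$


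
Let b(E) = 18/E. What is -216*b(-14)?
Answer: 1944/7 ≈ 277.71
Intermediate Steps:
-216*b(-14) = -3888/(-14) = -3888*(-1)/14 = -216*(-9/7) = 1944/7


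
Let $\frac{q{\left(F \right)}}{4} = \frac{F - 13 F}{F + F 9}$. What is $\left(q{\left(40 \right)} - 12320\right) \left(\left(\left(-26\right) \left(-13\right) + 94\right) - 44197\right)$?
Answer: $539394872$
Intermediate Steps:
$q{\left(F \right)} = - \frac{24}{5}$ ($q{\left(F \right)} = 4 \frac{F - 13 F}{F + F 9} = 4 \frac{\left(-12\right) F}{F + 9 F} = 4 \frac{\left(-12\right) F}{10 F} = 4 - 12 F \frac{1}{10 F} = 4 \left(- \frac{6}{5}\right) = - \frac{24}{5}$)
$\left(q{\left(40 \right)} - 12320\right) \left(\left(\left(-26\right) \left(-13\right) + 94\right) - 44197\right) = \left(- \frac{24}{5} - 12320\right) \left(\left(\left(-26\right) \left(-13\right) + 94\right) - 44197\right) = - \frac{61624 \left(\left(338 + 94\right) - 44197\right)}{5} = - \frac{61624 \left(432 - 44197\right)}{5} = \left(- \frac{61624}{5}\right) \left(-43765\right) = 539394872$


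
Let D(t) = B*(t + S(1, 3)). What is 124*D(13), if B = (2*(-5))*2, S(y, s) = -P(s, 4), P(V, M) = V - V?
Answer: -32240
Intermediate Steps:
P(V, M) = 0
S(y, s) = 0 (S(y, s) = -1*0 = 0)
B = -20 (B = -10*2 = -20)
D(t) = -20*t (D(t) = -20*(t + 0) = -20*t)
124*D(13) = 124*(-20*13) = 124*(-260) = -32240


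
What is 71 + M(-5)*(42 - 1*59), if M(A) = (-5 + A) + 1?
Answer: 224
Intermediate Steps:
M(A) = -4 + A
71 + M(-5)*(42 - 1*59) = 71 + (-4 - 5)*(42 - 1*59) = 71 - 9*(42 - 59) = 71 - 9*(-17) = 71 + 153 = 224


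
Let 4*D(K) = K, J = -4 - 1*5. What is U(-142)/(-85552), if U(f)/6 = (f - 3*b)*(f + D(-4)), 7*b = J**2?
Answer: -530673/299432 ≈ -1.7723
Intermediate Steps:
J = -9 (J = -4 - 5 = -9)
b = 81/7 (b = (1/7)*(-9)**2 = (1/7)*81 = 81/7 ≈ 11.571)
D(K) = K/4
U(f) = 6*(-1 + f)*(-243/7 + f) (U(f) = 6*((f - 3*81/7)*(f + (1/4)*(-4))) = 6*((f - 243/7)*(f - 1)) = 6*((-243/7 + f)*(-1 + f)) = 6*((-1 + f)*(-243/7 + f)) = 6*(-1 + f)*(-243/7 + f))
U(-142)/(-85552) = (1458/7 + 6*(-142)**2 - 1500/7*(-142))/(-85552) = (1458/7 + 6*20164 + 213000/7)*(-1/85552) = (1458/7 + 120984 + 213000/7)*(-1/85552) = (1061346/7)*(-1/85552) = -530673/299432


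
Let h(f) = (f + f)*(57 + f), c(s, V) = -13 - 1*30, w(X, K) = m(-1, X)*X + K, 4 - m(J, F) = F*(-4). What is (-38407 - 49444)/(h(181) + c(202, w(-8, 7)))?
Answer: -87851/86113 ≈ -1.0202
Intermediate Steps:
m(J, F) = 4 + 4*F (m(J, F) = 4 - F*(-4) = 4 - (-4)*F = 4 + 4*F)
w(X, K) = K + X*(4 + 4*X) (w(X, K) = (4 + 4*X)*X + K = X*(4 + 4*X) + K = K + X*(4 + 4*X))
c(s, V) = -43 (c(s, V) = -13 - 30 = -43)
h(f) = 2*f*(57 + f) (h(f) = (2*f)*(57 + f) = 2*f*(57 + f))
(-38407 - 49444)/(h(181) + c(202, w(-8, 7))) = (-38407 - 49444)/(2*181*(57 + 181) - 43) = -87851/(2*181*238 - 43) = -87851/(86156 - 43) = -87851/86113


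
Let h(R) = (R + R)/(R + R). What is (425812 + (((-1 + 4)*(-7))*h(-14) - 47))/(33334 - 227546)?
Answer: -106436/48553 ≈ -2.1922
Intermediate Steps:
h(R) = 1 (h(R) = (2*R)/((2*R)) = (2*R)*(1/(2*R)) = 1)
(425812 + (((-1 + 4)*(-7))*h(-14) - 47))/(33334 - 227546) = (425812 + (((-1 + 4)*(-7))*1 - 47))/(33334 - 227546) = (425812 + ((3*(-7))*1 - 47))/(-194212) = (425812 + (-21*1 - 47))*(-1/194212) = (425812 + (-21 - 47))*(-1/194212) = (425812 - 68)*(-1/194212) = 425744*(-1/194212) = -106436/48553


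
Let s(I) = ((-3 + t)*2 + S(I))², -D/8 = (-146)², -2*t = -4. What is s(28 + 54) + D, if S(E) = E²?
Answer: 45014756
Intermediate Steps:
t = 2 (t = -½*(-4) = 2)
D = -170528 (D = -8*(-146)² = -8*21316 = -170528)
s(I) = (-2 + I²)² (s(I) = ((-3 + 2)*2 + I²)² = (-1*2 + I²)² = (-2 + I²)²)
s(28 + 54) + D = (-2 + (28 + 54)²)² - 170528 = (-2 + 82²)² - 170528 = (-2 + 6724)² - 170528 = 6722² - 170528 = 45185284 - 170528 = 45014756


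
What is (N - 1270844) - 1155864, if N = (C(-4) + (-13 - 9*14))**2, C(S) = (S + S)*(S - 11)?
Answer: -2426347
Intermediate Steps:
C(S) = 2*S*(-11 + S) (C(S) = (2*S)*(-11 + S) = 2*S*(-11 + S))
N = 361 (N = (2*(-4)*(-11 - 4) + (-13 - 9*14))**2 = (2*(-4)*(-15) + (-13 - 126))**2 = (120 - 139)**2 = (-19)**2 = 361)
(N - 1270844) - 1155864 = (361 - 1270844) - 1155864 = -1270483 - 1155864 = -2426347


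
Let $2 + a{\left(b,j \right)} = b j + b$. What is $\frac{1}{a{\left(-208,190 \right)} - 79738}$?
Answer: $- \frac{1}{119468} \approx -8.3704 \cdot 10^{-6}$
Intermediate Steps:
$a{\left(b,j \right)} = -2 + b + b j$ ($a{\left(b,j \right)} = -2 + \left(b j + b\right) = -2 + \left(b + b j\right) = -2 + b + b j$)
$\frac{1}{a{\left(-208,190 \right)} - 79738} = \frac{1}{\left(-2 - 208 - 39520\right) - 79738} = \frac{1}{-39730 - 79738} = \frac{1}{-119468} = - \frac{1}{119468}$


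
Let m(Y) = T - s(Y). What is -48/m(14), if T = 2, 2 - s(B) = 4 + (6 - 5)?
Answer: -48/5 ≈ -9.6000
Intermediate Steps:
s(B) = -3 (s(B) = 2 - (4 + (6 - 5)) = 2 - (4 + 1) = 2 - 1*5 = 2 - 5 = -3)
m(Y) = 5 (m(Y) = 2 - 1*(-3) = 2 + 3 = 5)
-48/m(14) = -48/5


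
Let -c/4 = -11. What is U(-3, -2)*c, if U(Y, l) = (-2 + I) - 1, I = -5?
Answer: -352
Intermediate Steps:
c = 44 (c = -4*(-11) = 44)
U(Y, l) = -8 (U(Y, l) = (-2 - 5) - 1 = -7 - 1 = -8)
U(-3, -2)*c = -8*44 = -352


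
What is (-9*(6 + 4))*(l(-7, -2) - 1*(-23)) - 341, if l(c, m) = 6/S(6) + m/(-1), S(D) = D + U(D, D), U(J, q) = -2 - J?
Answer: -2321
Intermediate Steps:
S(D) = -2 (S(D) = D + (-2 - D) = -2)
l(c, m) = -3 - m (l(c, m) = 6/(-2) + m/(-1) = 6*(-½) + m*(-1) = -3 - m)
(-9*(6 + 4))*(l(-7, -2) - 1*(-23)) - 341 = (-9*(6 + 4))*((-3 - 1*(-2)) - 1*(-23)) - 341 = (-9*10)*((-3 + 2) + 23) - 341 = -90*(-1 + 23) - 341 = -90*22 - 341 = -1980 - 341 = -2321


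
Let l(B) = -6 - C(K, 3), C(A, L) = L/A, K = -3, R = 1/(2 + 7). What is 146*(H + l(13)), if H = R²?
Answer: -58984/81 ≈ -728.20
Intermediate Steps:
R = ⅑ (R = 1/9 = ⅑ ≈ 0.11111)
H = 1/81 (H = (⅑)² = 1/81 ≈ 0.012346)
l(B) = -5 (l(B) = -6 - 3/(-3) = -6 - 3*(-1)/3 = -6 - 1*(-1) = -6 + 1 = -5)
146*(H + l(13)) = 146*(1/81 - 5) = 146*(-404/81) = -58984/81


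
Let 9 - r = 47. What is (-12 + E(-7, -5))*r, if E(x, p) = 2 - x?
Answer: 114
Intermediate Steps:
r = -38 (r = 9 - 1*47 = 9 - 47 = -38)
(-12 + E(-7, -5))*r = (-12 + (2 - 1*(-7)))*(-38) = (-12 + (2 + 7))*(-38) = (-12 + 9)*(-38) = -3*(-38) = 114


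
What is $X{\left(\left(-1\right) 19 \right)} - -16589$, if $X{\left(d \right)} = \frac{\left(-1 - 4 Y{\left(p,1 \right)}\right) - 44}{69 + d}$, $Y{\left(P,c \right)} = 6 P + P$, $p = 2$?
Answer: $\frac{829349}{50} \approx 16587.0$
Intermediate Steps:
$Y{\left(P,c \right)} = 7 P$
$X{\left(d \right)} = - \frac{101}{69 + d}$ ($X{\left(d \right)} = \frac{\left(-1 - 4 \cdot 7 \cdot 2\right) - 44}{69 + d} = \frac{\left(-1 - 56\right) - 44}{69 + d} = \frac{-57 - 44}{69 + d} = - \frac{101}{69 + d}$)
$X{\left(\left(-1\right) 19 \right)} - -16589 = - \frac{101}{69 - 19} - -16589 = - \frac{101}{69 - 19} + 16589 = - \frac{101}{50} + 16589 = \frac{829349}{50}$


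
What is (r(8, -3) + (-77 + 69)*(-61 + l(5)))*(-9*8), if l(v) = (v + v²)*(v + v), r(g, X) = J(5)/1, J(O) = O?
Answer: 137304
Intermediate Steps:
r(g, X) = 5 (r(g, X) = 5/1 = 5*1 = 5)
l(v) = 2*v*(v + v²) (l(v) = (v + v²)*(2*v) = 2*v*(v + v²))
(r(8, -3) + (-77 + 69)*(-61 + l(5)))*(-9*8) = (5 + (-77 + 69)*(-61 + 2*5²*(1 + 5)))*(-9*8) = (5 - 8*(-61 + 2*25*6))*(-72) = (5 - 8*(-61 + 300))*(-72) = (5 - 8*239)*(-72) = (5 - 1912)*(-72) = -1907*(-72) = 137304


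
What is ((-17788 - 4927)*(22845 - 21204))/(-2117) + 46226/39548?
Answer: 737131009031/41861558 ≈ 17609.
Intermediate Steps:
((-17788 - 4927)*(22845 - 21204))/(-2117) + 46226/39548 = -22715*1641*(-1/2117) + 46226*(1/39548) = -37275315*(-1/2117) + 23113/19774 = 37275315/2117 + 23113/19774 = 737131009031/41861558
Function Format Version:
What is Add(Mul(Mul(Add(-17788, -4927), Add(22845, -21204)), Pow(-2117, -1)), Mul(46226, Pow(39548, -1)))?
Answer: Rational(737131009031, 41861558) ≈ 17609.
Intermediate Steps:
Add(Mul(Mul(Add(-17788, -4927), Add(22845, -21204)), Pow(-2117, -1)), Mul(46226, Pow(39548, -1))) = Add(Mul(Mul(-22715, 1641), Rational(-1, 2117)), Mul(46226, Rational(1, 39548))) = Add(Mul(-37275315, Rational(-1, 2117)), Rational(23113, 19774)) = Add(Rational(37275315, 2117), Rational(23113, 19774)) = Rational(737131009031, 41861558)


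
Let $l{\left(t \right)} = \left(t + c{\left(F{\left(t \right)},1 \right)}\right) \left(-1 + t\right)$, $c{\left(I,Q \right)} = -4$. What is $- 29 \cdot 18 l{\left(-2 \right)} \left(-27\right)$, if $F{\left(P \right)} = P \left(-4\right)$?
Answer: $253692$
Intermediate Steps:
$F{\left(P \right)} = - 4 P$
$l{\left(t \right)} = \left(-1 + t\right) \left(-4 + t\right)$ ($l{\left(t \right)} = \left(t - 4\right) \left(-1 + t\right) = \left(-4 + t\right) \left(-1 + t\right) = \left(-1 + t\right) \left(-4 + t\right)$)
$- 29 \cdot 18 l{\left(-2 \right)} \left(-27\right) = - 29 \cdot 18 \left(4 + \left(-2\right)^{2} - -10\right) \left(-27\right) = - 29 \cdot 18 \left(4 + 4 + 10\right) \left(-27\right) = - 29 \cdot 18 \cdot 18 \left(-27\right) = - 29 \cdot 324 \left(-27\right) = \left(-29\right) \left(-8748\right) = 253692$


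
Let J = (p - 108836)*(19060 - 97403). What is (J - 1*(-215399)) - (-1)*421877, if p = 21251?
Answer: 6862308931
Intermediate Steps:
J = 6861671655 (J = (21251 - 108836)*(19060 - 97403) = -87585*(-78343) = 6861671655)
(J - 1*(-215399)) - (-1)*421877 = (6861671655 - 1*(-215399)) - (-1)*421877 = (6861671655 + 215399) - 1*(-421877) = 6861887054 + 421877 = 6862308931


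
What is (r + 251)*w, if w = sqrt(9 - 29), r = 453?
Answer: 1408*I*sqrt(5) ≈ 3148.4*I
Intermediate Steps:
w = 2*I*sqrt(5) (w = sqrt(-20) = 2*I*sqrt(5) ≈ 4.4721*I)
(r + 251)*w = (453 + 251)*(2*I*sqrt(5)) = 704*(2*I*sqrt(5)) = 1408*I*sqrt(5)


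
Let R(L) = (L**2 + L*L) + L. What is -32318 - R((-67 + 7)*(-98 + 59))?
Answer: -10985858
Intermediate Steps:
R(L) = L + 2*L**2 (R(L) = (L**2 + L**2) + L = 2*L**2 + L = L + 2*L**2)
-32318 - R((-67 + 7)*(-98 + 59)) = -32318 - (-67 + 7)*(-98 + 59)*(1 + 2*((-67 + 7)*(-98 + 59))) = -32318 - (-60*(-39))*(1 + 2*(-60*(-39))) = -32318 - 2340*(1 + 2*2340) = -32318 - 2340*(1 + 4680) = -32318 - 2340*4681 = -32318 - 1*10953540 = -32318 - 10953540 = -10985858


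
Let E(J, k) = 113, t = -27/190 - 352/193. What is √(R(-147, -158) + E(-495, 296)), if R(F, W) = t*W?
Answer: 2*√35602187935/18335 ≈ 20.582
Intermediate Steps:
t = -72091/36670 (t = -27*1/190 - 352*1/193 = -27/190 - 352/193 = -72091/36670 ≈ -1.9659)
R(F, W) = -72091*W/36670
√(R(-147, -158) + E(-495, 296)) = √(-72091/36670*(-158) + 113) = √(5695189/18335 + 113) = √(7767044/18335) = 2*√35602187935/18335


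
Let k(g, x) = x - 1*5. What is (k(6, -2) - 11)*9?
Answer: -162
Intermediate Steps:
k(g, x) = -5 + x (k(g, x) = x - 5 = -5 + x)
(k(6, -2) - 11)*9 = ((-5 - 2) - 11)*9 = (-7 - 11)*9 = -18*9 = -162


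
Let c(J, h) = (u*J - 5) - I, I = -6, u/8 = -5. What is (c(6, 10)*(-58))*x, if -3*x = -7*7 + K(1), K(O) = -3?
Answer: 720824/3 ≈ 2.4027e+5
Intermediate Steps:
u = -40 (u = 8*(-5) = -40)
x = 52/3 (x = -(-7*7 - 3)/3 = -(-49 - 3)/3 = -⅓*(-52) = 52/3 ≈ 17.333)
c(J, h) = 1 - 40*J (c(J, h) = (-40*J - 5) - 1*(-6) = (-5 - 40*J) + 6 = 1 - 40*J)
(c(6, 10)*(-58))*x = ((1 - 40*6)*(-58))*(52/3) = ((1 - 240)*(-58))*(52/3) = -239*(-58)*(52/3) = 13862*(52/3) = 720824/3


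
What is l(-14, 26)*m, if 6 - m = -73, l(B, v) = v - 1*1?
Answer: 1975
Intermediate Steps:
l(B, v) = -1 + v (l(B, v) = v - 1 = -1 + v)
m = 79 (m = 6 - 1*(-73) = 6 + 73 = 79)
l(-14, 26)*m = (-1 + 26)*79 = 25*79 = 1975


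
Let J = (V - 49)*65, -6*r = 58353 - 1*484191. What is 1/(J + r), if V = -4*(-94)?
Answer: 1/92228 ≈ 1.0843e-5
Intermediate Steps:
V = 376
r = 70973 (r = -(58353 - 1*484191)/6 = -(58353 - 484191)/6 = -⅙*(-425838) = 70973)
J = 21255 (J = (376 - 49)*65 = 327*65 = 21255)
1/(J + r) = 1/(21255 + 70973) = 1/92228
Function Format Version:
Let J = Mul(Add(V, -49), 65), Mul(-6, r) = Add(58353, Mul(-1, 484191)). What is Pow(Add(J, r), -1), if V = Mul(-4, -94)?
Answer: Rational(1, 92228) ≈ 1.0843e-5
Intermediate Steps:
V = 376
r = 70973 (r = Mul(Rational(-1, 6), Add(58353, Mul(-1, 484191))) = Mul(Rational(-1, 6), Add(58353, -484191)) = Mul(Rational(-1, 6), -425838) = 70973)
J = 21255 (J = Mul(Add(376, -49), 65) = Mul(327, 65) = 21255)
Pow(Add(J, r), -1) = Pow(Add(21255, 70973), -1) = Pow(92228, -1) = Rational(1, 92228)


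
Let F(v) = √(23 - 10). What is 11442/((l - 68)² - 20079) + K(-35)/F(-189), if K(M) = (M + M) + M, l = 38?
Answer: -3814/6393 - 105*√13/13 ≈ -29.718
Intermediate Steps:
K(M) = 3*M (K(M) = 2*M + M = 3*M)
F(v) = √13
11442/((l - 68)² - 20079) + K(-35)/F(-189) = 11442/((38 - 68)² - 20079) + (3*(-35))/(√13) = 11442/((-30)² - 20079) - 105*√13/13 = 11442/(900 - 20079) - 105*√13/13 = 11442/(-19179) - 105*√13/13 = 11442*(-1/19179) - 105*√13/13 = -3814/6393 - 105*√13/13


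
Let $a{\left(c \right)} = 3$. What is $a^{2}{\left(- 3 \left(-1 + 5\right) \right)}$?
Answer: $9$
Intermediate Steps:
$a^{2}{\left(- 3 \left(-1 + 5\right) \right)} = 3^{2} = 9$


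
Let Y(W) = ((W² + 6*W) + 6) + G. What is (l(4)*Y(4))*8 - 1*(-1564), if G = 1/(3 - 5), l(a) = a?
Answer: 3020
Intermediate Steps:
G = -½ (G = 1/(-2) = -½ ≈ -0.50000)
Y(W) = 11/2 + W² + 6*W (Y(W) = ((W² + 6*W) + 6) - ½ = (6 + W² + 6*W) - ½ = 11/2 + W² + 6*W)
(l(4)*Y(4))*8 - 1*(-1564) = (4*(11/2 + 4² + 6*4))*8 - 1*(-1564) = (4*(11/2 + 16 + 24))*8 + 1564 = (4*(91/2))*8 + 1564 = 182*8 + 1564 = 1456 + 1564 = 3020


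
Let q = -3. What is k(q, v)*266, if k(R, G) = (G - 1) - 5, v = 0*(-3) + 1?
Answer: -1330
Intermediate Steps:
v = 1 (v = 0 + 1 = 1)
k(R, G) = -6 + G (k(R, G) = (-1 + G) - 5 = -6 + G)
k(q, v)*266 = (-6 + 1)*266 = -5*266 = -1330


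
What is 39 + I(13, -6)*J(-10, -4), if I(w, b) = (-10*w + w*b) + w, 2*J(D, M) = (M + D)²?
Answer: -19071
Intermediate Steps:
J(D, M) = (D + M)²/2 (J(D, M) = (M + D)²/2 = (D + M)²/2)
I(w, b) = -9*w + b*w (I(w, b) = (-10*w + b*w) + w = -9*w + b*w)
39 + I(13, -6)*J(-10, -4) = 39 + (13*(-9 - 6))*((-10 - 4)²/2) = 39 + (13*(-15))*((½)*(-14)²) = 39 - 195*196/2 = 39 - 195*98 = 39 - 19110 = -19071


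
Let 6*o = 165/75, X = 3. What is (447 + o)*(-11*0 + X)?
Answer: 13421/10 ≈ 1342.1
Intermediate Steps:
o = 11/30 (o = (165/75)/6 = (165*(1/75))/6 = (1/6)*(11/5) = 11/30 ≈ 0.36667)
(447 + o)*(-11*0 + X) = (447 + 11/30)*(-11*0 + 3) = 13421*(0 + 3)/30 = (13421/30)*3 = 13421/10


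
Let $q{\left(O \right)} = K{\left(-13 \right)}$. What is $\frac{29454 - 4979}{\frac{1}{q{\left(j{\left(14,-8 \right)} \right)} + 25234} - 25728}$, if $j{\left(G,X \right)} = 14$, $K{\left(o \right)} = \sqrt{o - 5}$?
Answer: $\frac{24475 \left(- 3 \sqrt{2} + 25234 i\right)}{- 649220351 i + 77184 \sqrt{2}} \approx -0.9513 + 2.2737 \cdot 10^{-13} i$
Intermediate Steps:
$K{\left(o \right)} = \sqrt{-5 + o}$
$q{\left(O \right)} = 3 i \sqrt{2}$ ($q{\left(O \right)} = \sqrt{-5 - 13} = \sqrt{-18} = 3 i \sqrt{2}$)
$\frac{29454 - 4979}{\frac{1}{q{\left(j{\left(14,-8 \right)} \right)} + 25234} - 25728} = \frac{29454 - 4979}{\frac{1}{3 i \sqrt{2} + 25234} - 25728} = \frac{24475}{\frac{1}{25234 + 3 i \sqrt{2}} - 25728} = \frac{24475}{-25728 + \frac{1}{25234 + 3 i \sqrt{2}}}$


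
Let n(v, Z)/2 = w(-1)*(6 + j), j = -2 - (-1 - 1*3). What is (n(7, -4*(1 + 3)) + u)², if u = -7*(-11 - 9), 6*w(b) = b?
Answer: 169744/9 ≈ 18860.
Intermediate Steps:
w(b) = b/6
j = 2 (j = -2 - (-1 - 3) = -2 - 1*(-4) = -2 + 4 = 2)
u = 140 (u = -7*(-20) = 140)
n(v, Z) = -8/3 (n(v, Z) = 2*(((⅙)*(-1))*(6 + 2)) = 2*(-⅙*8) = 2*(-4/3) = -8/3)
(n(7, -4*(1 + 3)) + u)² = (-8/3 + 140)² = (412/3)² = 169744/9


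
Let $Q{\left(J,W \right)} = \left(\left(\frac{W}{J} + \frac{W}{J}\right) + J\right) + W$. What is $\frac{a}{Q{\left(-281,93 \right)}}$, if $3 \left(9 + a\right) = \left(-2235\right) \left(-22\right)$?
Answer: $- \frac{4603061}{53014} \approx -86.827$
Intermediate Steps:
$Q{\left(J,W \right)} = J + W + \frac{2 W}{J}$ ($Q{\left(J,W \right)} = \left(\frac{2 W}{J} + J\right) + W = \left(J + \frac{2 W}{J}\right) + W = J + W + \frac{2 W}{J}$)
$a = 16381$ ($a = -9 + \frac{\left(-2235\right) \left(-22\right)}{3} = -9 + \frac{1}{3} \cdot 49170 = -9 + 16390 = 16381$)
$\frac{a}{Q{\left(-281,93 \right)}} = \frac{16381}{-281 + 93 + 2 \cdot 93 \frac{1}{-281}} = \frac{16381}{-281 + 93 + 2 \cdot 93 \left(- \frac{1}{281}\right)} = \frac{16381}{-281 + 93 - \frac{186}{281}} = \frac{16381}{- \frac{53014}{281}} = 16381 \left(- \frac{281}{53014}\right) = - \frac{4603061}{53014}$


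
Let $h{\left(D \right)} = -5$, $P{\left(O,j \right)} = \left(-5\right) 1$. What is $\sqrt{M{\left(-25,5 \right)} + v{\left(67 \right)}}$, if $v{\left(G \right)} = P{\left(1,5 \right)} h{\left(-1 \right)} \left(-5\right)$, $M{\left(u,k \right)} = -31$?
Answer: $2 i \sqrt{39} \approx 12.49 i$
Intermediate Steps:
$P{\left(O,j \right)} = -5$
$v{\left(G \right)} = -125$ ($v{\left(G \right)} = \left(-5\right) \left(-5\right) \left(-5\right) = 25 \left(-5\right) = -125$)
$\sqrt{M{\left(-25,5 \right)} + v{\left(67 \right)}} = \sqrt{-31 - 125} = \sqrt{-156} = 2 i \sqrt{39}$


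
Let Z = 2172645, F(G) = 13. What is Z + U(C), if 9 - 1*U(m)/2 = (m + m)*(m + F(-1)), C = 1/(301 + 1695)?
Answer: 2163981012703/996004 ≈ 2.1727e+6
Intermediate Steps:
C = 1/1996 ≈ 0.00050100
U(m) = 18 - 4*m*(13 + m) (U(m) = 18 - 2*(m + m)*(m + 13) = 18 - 2*2*m*(13 + m) = 18 - 4*m*(13 + m))
Z + U(C) = 2172645 + (18 - 52*1/1996 - 4*(1/1996)²) = 2172645 + (18 - 13/499 - 4*1/3984016) = 2172645 + (18 - 13/499 - 1/996004) = 2172645 + 17902123/996004 = 2163981012703/996004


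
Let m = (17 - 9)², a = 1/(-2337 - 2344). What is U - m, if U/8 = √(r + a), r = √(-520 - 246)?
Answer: -64 + 8*√(-4681 + 21911761*I*√766)/4681 ≈ -34.24 + 29.76*I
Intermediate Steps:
r = I*√766 (r = √(-766) = I*√766 ≈ 27.677*I)
a = -1/4681 (a = 1/(-4681) = -1/4681 ≈ -0.00021363)
U = 8*√(-1/4681 + I*√766) (U = 8*√(I*√766 - 1/4681) = 8*√(-1/4681 + I*√766) ≈ 29.76 + 29.76*I)
m = 64 (m = 8² = 64)
U - m = 8*√(-4681 + 21911761*I*√766)/4681 - 1*64 = 8*√(-4681 + 21911761*I*√766)/4681 - 64 = -64 + 8*√(-4681 + 21911761*I*√766)/4681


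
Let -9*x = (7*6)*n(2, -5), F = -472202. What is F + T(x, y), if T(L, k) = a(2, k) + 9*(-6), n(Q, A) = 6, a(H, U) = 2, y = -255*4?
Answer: -472254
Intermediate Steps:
y = -1020
x = -28 (x = -7*6*6/9 = -14*6/3 = -⅑*252 = -28)
T(L, k) = -52 (T(L, k) = 2 + 9*(-6) = 2 - 54 = -52)
F + T(x, y) = -472202 - 52 = -472254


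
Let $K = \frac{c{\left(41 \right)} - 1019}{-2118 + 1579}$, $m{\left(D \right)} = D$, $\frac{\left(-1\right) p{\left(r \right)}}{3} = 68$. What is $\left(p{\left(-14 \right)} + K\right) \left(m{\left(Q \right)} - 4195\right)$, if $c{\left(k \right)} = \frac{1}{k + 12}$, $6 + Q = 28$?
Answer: $\frac{24093491526}{28567} \approx 8.434 \cdot 10^{5}$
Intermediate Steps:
$Q = 22$ ($Q = -6 + 28 = 22$)
$p{\left(r \right)} = -204$ ($p{\left(r \right)} = \left(-3\right) 68 = -204$)
$c{\left(k \right)} = \frac{1}{12 + k}$
$K = \frac{54006}{28567}$ ($K = \frac{\frac{1}{12 + 41} - 1019}{-2118 + 1579} = \frac{\frac{1}{53} - 1019}{-539} = \left(\frac{1}{53} - 1019\right) \left(- \frac{1}{539}\right) = \left(- \frac{54006}{53}\right) \left(- \frac{1}{539}\right) = \frac{54006}{28567} \approx 1.8905$)
$\left(p{\left(-14 \right)} + K\right) \left(m{\left(Q \right)} - 4195\right) = \left(-204 + \frac{54006}{28567}\right) \left(22 - 4195\right) = \left(- \frac{5773662}{28567}\right) \left(-4173\right) = \frac{24093491526}{28567}$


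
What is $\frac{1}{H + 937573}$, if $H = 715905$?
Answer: $\frac{1}{1653478} \approx 6.0479 \cdot 10^{-7}$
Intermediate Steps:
$\frac{1}{H + 937573} = \frac{1}{715905 + 937573} = \frac{1}{1653478}$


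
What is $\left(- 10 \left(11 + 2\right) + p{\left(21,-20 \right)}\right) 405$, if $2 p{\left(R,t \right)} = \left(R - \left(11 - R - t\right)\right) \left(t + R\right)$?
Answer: $- \frac{100845}{2} \approx -50423.0$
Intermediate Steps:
$p{\left(R,t \right)} = \frac{\left(R + t\right) \left(-11 + t + 2 R\right)}{2}$ ($p{\left(R,t \right)} = \frac{\left(R - \left(11 - R - t\right)\right) \left(t + R\right)}{2} = \frac{\left(R + \left(-11 + R + t\right)\right) \left(R + t\right)}{2} = \frac{\left(-11 + t + 2 R\right) \left(R + t\right)}{2} = \frac{\left(R + t\right) \left(-11 + t + 2 R\right)}{2}$)
$\left(- 10 \left(11 + 2\right) + p{\left(21,-20 \right)}\right) 405 = \left(- 10 \left(11 + 2\right) + \left(21^{2} + \frac{\left(-20\right)^{2}}{2} - \frac{231}{2} - -110 + \frac{3}{2} \cdot 21 \left(-20\right)\right)\right) 405 = \left(\left(-10\right) 13 + \left(441 + \frac{1}{2} \cdot 400 - \frac{231}{2} + 110 - 630\right)\right) 405 = \left(-130 + \left(441 + 200 - \frac{231}{2} + 110 - 630\right)\right) 405 = \left(-130 + \frac{11}{2}\right) 405 = \left(- \frac{249}{2}\right) 405 = - \frac{100845}{2}$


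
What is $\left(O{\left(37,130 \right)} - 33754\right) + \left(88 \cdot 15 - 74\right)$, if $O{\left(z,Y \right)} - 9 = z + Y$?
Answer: $-32332$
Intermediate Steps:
$O{\left(z,Y \right)} = 9 + Y + z$ ($O{\left(z,Y \right)} = 9 + \left(z + Y\right) = 9 + \left(Y + z\right) = 9 + Y + z$)
$\left(O{\left(37,130 \right)} - 33754\right) + \left(88 \cdot 15 - 74\right) = \left(\left(9 + 130 + 37\right) - 33754\right) + \left(88 \cdot 15 - 74\right) = \left(176 - 33754\right) + \left(1320 - 74\right) = -33578 + 1246 = -32332$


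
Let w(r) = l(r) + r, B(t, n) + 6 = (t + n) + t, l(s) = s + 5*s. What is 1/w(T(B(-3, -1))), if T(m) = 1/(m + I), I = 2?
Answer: -11/7 ≈ -1.5714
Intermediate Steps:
l(s) = 6*s
B(t, n) = -6 + n + 2*t (B(t, n) = -6 + ((t + n) + t) = -6 + ((n + t) + t) = -6 + (n + 2*t) = -6 + n + 2*t)
T(m) = 1/(2 + m) (T(m) = 1/(m + 2) = 1/(2 + m))
w(r) = 7*r (w(r) = 6*r + r = 7*r)
1/w(T(B(-3, -1))) = 1/(7/(2 + (-6 - 1 + 2*(-3)))) = 1/(7/(2 + (-6 - 1 - 6))) = 1/(7/(2 - 13)) = 1/(7/(-11)) = 1/(7*(-1/11)) = 1/(-7/11) = -11/7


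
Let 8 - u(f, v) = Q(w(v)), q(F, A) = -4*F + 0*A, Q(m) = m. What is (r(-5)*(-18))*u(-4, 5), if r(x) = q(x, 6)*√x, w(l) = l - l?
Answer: -2880*I*√5 ≈ -6439.9*I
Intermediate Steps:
w(l) = 0
q(F, A) = -4*F (q(F, A) = -4*F + 0 = -4*F)
u(f, v) = 8 (u(f, v) = 8 - 1*0 = 8 + 0 = 8)
r(x) = -4*x^(3/2) (r(x) = (-4*x)*√x = -4*x^(3/2))
(r(-5)*(-18))*u(-4, 5) = (-(-20)*I*√5*(-18))*8 = ((20*I*√5)*(-18))*8 = -360*I*√5*8 = -2880*I*√5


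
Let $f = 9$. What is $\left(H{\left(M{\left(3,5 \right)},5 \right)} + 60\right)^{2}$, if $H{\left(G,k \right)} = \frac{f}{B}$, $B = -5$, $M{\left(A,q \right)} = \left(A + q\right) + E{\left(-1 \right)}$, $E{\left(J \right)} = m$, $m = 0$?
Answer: $\frac{84681}{25} \approx 3387.2$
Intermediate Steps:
$E{\left(J \right)} = 0$
$M{\left(A,q \right)} = A + q$ ($M{\left(A,q \right)} = \left(A + q\right) + 0 = A + q$)
$H{\left(G,k \right)} = - \frac{9}{5}$ ($H{\left(G,k \right)} = \frac{9}{-5} = 9 \left(- \frac{1}{5}\right) = - \frac{9}{5}$)
$\left(H{\left(M{\left(3,5 \right)},5 \right)} + 60\right)^{2} = \left(- \frac{9}{5} + 60\right)^{2} = \left(\frac{291}{5}\right)^{2} = \frac{84681}{25}$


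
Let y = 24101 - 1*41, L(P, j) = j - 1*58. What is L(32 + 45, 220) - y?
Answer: -23898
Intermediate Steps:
L(P, j) = -58 + j (L(P, j) = j - 58 = -58 + j)
y = 24060 (y = 24101 - 41 = 24060)
L(32 + 45, 220) - y = (-58 + 220) - 1*24060 = 162 - 24060 = -23898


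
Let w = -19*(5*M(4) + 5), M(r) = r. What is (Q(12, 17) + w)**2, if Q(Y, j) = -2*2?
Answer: 229441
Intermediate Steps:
Q(Y, j) = -4
w = -475 (w = -19*(5*4 + 5) = -19*(20 + 5) = -19*25 = -475)
(Q(12, 17) + w)**2 = (-4 - 475)**2 = (-479)**2 = 229441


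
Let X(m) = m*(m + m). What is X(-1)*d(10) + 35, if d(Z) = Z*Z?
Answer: 235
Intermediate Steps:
d(Z) = Z²
X(m) = 2*m² (X(m) = m*(2*m) = 2*m²)
X(-1)*d(10) + 35 = (2*(-1)²)*10² + 35 = (2*1)*100 + 35 = 2*100 + 35 = 200 + 35 = 235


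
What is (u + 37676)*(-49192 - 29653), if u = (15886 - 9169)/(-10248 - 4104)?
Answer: -1093154053425/368 ≈ -2.9705e+9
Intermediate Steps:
u = -2239/4784 (u = 6717/(-14352) = 6717*(-1/14352) = -2239/4784 ≈ -0.46802)
(u + 37676)*(-49192 - 29653) = (-2239/4784 + 37676)*(-49192 - 29653) = (180239745/4784)*(-78845) = -1093154053425/368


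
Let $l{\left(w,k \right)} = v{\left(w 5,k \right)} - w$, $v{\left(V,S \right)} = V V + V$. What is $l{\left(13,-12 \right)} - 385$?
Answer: $3892$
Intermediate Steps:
$v{\left(V,S \right)} = V + V^{2}$ ($v{\left(V,S \right)} = V^{2} + V = V + V^{2}$)
$l{\left(w,k \right)} = - w + 5 w \left(1 + 5 w\right)$ ($l{\left(w,k \right)} = w 5 \left(1 + w 5\right) - w = 5 w \left(1 + 5 w\right) - w = - w + 5 w \left(1 + 5 w\right)$)
$l{\left(13,-12 \right)} - 385 = 13 \left(4 + 25 \cdot 13\right) - 385 = 13 \left(4 + 325\right) - 385 = 13 \cdot 329 - 385 = 4277 - 385 = 3892$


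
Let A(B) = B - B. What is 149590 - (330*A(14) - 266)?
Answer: 149856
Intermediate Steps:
A(B) = 0
149590 - (330*A(14) - 266) = 149590 - (330*0 - 266) = 149590 - (0 - 266) = 149590 - 1*(-266) = 149590 + 266 = 149856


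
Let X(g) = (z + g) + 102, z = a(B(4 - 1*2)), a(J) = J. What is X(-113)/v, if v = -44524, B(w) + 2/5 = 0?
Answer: 57/222620 ≈ 0.00025604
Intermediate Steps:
B(w) = -2/5 (B(w) = -2/5 + 0 = -2/5)
z = -2/5 ≈ -0.40000
X(g) = 508/5 + g (X(g) = (-2/5 + g) + 102 = 508/5 + g)
X(-113)/v = (508/5 - 113)/(-44524) = -57/5*(-1/44524) = 57/222620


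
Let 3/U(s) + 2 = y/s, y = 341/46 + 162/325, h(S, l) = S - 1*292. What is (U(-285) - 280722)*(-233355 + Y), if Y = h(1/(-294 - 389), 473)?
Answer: 387045646429529162088/5900967691 ≈ 6.5590e+10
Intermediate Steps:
h(S, l) = -292 + S (h(S, l) = S - 292 = -292 + S)
Y = -199437/683 (Y = -292 + 1/(-294 - 389) = -292 + 1/(-683) = -292 - 1/683 = -199437/683 ≈ -292.00)
y = 118277/14950 (y = 341*(1/46) + 162*(1/325) = 341/46 + 162/325 = 118277/14950 ≈ 7.9115)
U(s) = 3/(-2 + 118277/(14950*s))
(U(-285) - 280722)*(-233355 + Y) = (-44850*(-285)/(-118277 + 29900*(-285)) - 280722)*(-233355 - 199437/683) = (-44850*(-285)/(-118277 - 8521500) - 280722)*(-159580902/683) = (-44850*(-285)/(-8639777) - 280722)*(-159580902/683) = (-44850*(-285)*(-1/8639777) - 280722)*(-159580902/683) = (-12782250/8639777 - 280722)*(-159580902/683) = -2425388261244/8639777*(-159580902/683) = 387045646429529162088/5900967691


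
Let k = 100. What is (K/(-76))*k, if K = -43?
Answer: 1075/19 ≈ 56.579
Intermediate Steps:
(K/(-76))*k = -43/(-76)*100 = -43*(-1/76)*100 = (43/76)*100 = 1075/19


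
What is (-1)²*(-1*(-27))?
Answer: 27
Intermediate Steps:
(-1)²*(-1*(-27)) = 1*27 = 27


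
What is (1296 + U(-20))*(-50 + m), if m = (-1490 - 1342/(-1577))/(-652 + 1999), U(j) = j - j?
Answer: -46897634016/708073 ≈ -66233.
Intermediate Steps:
U(j) = 0
m = -782796/708073 (m = (-1490 - 1342*(-1/1577))/1347 = (-1490 + 1342/1577)*(1/1347) = -2348388/1577*1/1347 = -782796/708073 ≈ -1.1055)
(1296 + U(-20))*(-50 + m) = (1296 + 0)*(-50 - 782796/708073) = 1296*(-36186446/708073) = -46897634016/708073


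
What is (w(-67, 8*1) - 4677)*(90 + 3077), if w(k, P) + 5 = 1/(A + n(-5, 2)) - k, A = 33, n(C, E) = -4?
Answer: -423852278/29 ≈ -1.4616e+7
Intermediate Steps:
w(k, P) = -144/29 - k (w(k, P) = -5 + (1/(33 - 4) - k) = -5 + (1/29 - k) = -144/29 - k)
(w(-67, 8*1) - 4677)*(90 + 3077) = ((-144/29 - 1*(-67)) - 4677)*(90 + 3077) = ((-144/29 + 67) - 4677)*3167 = (1799/29 - 4677)*3167 = -133834/29*3167 = -423852278/29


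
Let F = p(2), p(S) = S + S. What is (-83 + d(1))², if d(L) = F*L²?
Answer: 6241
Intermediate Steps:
p(S) = 2*S
F = 4 (F = 2*2 = 4)
d(L) = 4*L²
(-83 + d(1))² = (-83 + 4*1²)² = (-83 + 4*1)² = (-83 + 4)² = (-79)² = 6241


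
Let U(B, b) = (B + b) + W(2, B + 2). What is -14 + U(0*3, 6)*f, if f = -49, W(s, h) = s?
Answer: -406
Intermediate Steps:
U(B, b) = 2 + B + b (U(B, b) = (B + b) + 2 = 2 + B + b)
-14 + U(0*3, 6)*f = -14 + (2 + 0*3 + 6)*(-49) = -14 + (2 + 0 + 6)*(-49) = -14 + 8*(-49) = -14 - 392 = -406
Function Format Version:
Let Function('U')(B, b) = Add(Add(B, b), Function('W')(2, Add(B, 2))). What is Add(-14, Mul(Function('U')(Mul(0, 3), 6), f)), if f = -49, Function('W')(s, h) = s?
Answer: -406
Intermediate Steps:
Function('U')(B, b) = Add(2, B, b) (Function('U')(B, b) = Add(Add(B, b), 2) = Add(2, B, b))
Add(-14, Mul(Function('U')(Mul(0, 3), 6), f)) = Add(-14, Mul(Add(2, Mul(0, 3), 6), -49)) = Add(-14, Mul(Add(2, 0, 6), -49)) = Add(-14, Mul(8, -49)) = Add(-14, -392) = -406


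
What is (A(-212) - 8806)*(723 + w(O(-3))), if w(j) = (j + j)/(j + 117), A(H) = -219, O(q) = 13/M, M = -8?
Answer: -463262275/71 ≈ -6.5248e+6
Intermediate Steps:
O(q) = -13/8 (O(q) = 13/(-8) = 13*(-⅛) = -13/8)
w(j) = 2*j/(117 + j) (w(j) = (2*j)/(117 + j) = 2*j/(117 + j))
(A(-212) - 8806)*(723 + w(O(-3))) = (-219 - 8806)*(723 + 2*(-13/8)/(117 - 13/8)) = -9025*(723 + 2*(-13/8)/(923/8)) = -9025*(723 + 2*(-13/8)*(8/923)) = -9025*(723 - 2/71) = -9025*51331/71 = -463262275/71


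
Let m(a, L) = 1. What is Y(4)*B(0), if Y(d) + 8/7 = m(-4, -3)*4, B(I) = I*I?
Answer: 0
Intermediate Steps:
B(I) = I**2
Y(d) = 20/7 (Y(d) = -8/7 + 1*4 = -8/7 + 4 = 20/7)
Y(4)*B(0) = (20/7)*0**2 = (20/7)*0 = 0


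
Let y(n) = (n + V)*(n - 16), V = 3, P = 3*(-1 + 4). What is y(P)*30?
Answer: -2520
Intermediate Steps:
P = 9 (P = 3*3 = 9)
y(n) = (-16 + n)*(3 + n) (y(n) = (n + 3)*(n - 16) = (3 + n)*(-16 + n) = (-16 + n)*(3 + n))
y(P)*30 = (-48 + 9**2 - 13*9)*30 = (-48 + 81 - 117)*30 = -84*30 = -2520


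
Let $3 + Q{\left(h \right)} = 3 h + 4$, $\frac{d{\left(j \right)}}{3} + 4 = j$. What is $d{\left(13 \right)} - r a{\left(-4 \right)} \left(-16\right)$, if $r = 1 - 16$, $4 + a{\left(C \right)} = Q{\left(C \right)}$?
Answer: $3627$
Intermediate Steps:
$d{\left(j \right)} = -12 + 3 j$
$Q{\left(h \right)} = 1 + 3 h$ ($Q{\left(h \right)} = -3 + \left(3 h + 4\right) = -3 + \left(4 + 3 h\right) = 1 + 3 h$)
$a{\left(C \right)} = -3 + 3 C$ ($a{\left(C \right)} = -4 + \left(1 + 3 C\right) = -3 + 3 C$)
$r = -15$ ($r = 1 - 16 = -15$)
$d{\left(13 \right)} - r a{\left(-4 \right)} \left(-16\right) = \left(-12 + 3 \cdot 13\right) - - 15 \left(-3 + 3 \left(-4\right)\right) \left(-16\right) = \left(-12 + 39\right) - - 15 \left(-3 - 12\right) \left(-16\right) = 27 - \left(-15\right) \left(-15\right) \left(-16\right) = 27 - 225 \left(-16\right) = 27 - -3600 = 27 + 3600 = 3627$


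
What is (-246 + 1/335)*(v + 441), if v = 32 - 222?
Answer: -20684659/335 ≈ -61745.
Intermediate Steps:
v = -190
(-246 + 1/335)*(v + 441) = (-246 + 1/335)*(-190 + 441) = (-246 + 1/335)*251 = -82409/335*251 = -20684659/335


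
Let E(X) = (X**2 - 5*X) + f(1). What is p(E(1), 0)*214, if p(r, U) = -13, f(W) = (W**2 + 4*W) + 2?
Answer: -2782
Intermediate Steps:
f(W) = 2 + W**2 + 4*W
E(X) = 7 + X**2 - 5*X (E(X) = (X**2 - 5*X) + (2 + 1**2 + 4*1) = (X**2 - 5*X) + (2 + 1 + 4) = (X**2 - 5*X) + 7 = 7 + X**2 - 5*X)
p(E(1), 0)*214 = -13*214 = -2782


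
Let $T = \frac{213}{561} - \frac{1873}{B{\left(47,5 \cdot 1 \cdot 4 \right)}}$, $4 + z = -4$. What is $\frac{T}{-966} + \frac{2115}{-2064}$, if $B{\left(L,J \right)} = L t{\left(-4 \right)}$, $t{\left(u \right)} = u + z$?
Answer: $- \frac{9011924375}{8761859568} \approx -1.0285$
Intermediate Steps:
$z = -8$ ($z = -4 - 4 = -8$)
$t{\left(u \right)} = -8 + u$ ($t{\left(u \right)} = u - 8 = -8 + u$)
$B{\left(L,J \right)} = - 12 L$ ($B{\left(L,J \right)} = L \left(-8 - 4\right) = L \left(-12\right) = - 12 L$)
$T = \frac{390295}{105468}$ ($T = \frac{213}{561} - \frac{1873}{\left(-12\right) 47} = 213 \cdot \frac{1}{561} - \frac{1873}{-564} = \frac{71}{187} - - \frac{1873}{564} = \frac{71}{187} + \frac{1873}{564} = \frac{390295}{105468} \approx 3.7006$)
$\frac{T}{-966} + \frac{2115}{-2064} = \frac{390295}{105468 \left(-966\right)} + \frac{2115}{-2064} = \frac{390295}{105468} \left(- \frac{1}{966}\right) + 2115 \left(- \frac{1}{2064}\right) = - \frac{390295}{101882088} - \frac{705}{688} = - \frac{9011924375}{8761859568}$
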